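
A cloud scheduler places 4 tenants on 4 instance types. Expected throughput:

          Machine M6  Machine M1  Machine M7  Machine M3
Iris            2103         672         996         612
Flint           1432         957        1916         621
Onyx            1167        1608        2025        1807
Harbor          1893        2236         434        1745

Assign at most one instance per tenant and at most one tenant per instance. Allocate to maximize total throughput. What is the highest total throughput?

This is a one-to-one assignment (maximum-weight bipartite matching).
Optimal: Iris→Machine M6 (2103 ops/s), Flint→Machine M7 (1916 ops/s), Onyx→Machine M3 (1807 ops/s), Harbor→Machine M1 (2236 ops/s) — total 2103+1916+1807+2236 = 8062 ops/s.
Column-greedy (each instance in turn goes to its best remaining tenant) gives 6985 ops/s, worse by 1077.

Max total: 8062 ops/s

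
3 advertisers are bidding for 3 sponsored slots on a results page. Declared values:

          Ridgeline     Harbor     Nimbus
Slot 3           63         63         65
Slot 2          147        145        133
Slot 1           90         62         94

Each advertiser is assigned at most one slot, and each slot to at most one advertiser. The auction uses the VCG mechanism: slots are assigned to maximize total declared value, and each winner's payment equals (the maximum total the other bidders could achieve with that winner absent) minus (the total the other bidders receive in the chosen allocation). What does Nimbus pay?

Efficient allocation: Ridgeline→Slot 2 ($147), Harbor→Slot 3 ($63), Nimbus→Slot 1 ($94); total welfare W = $304.
Nimbus receives Slot 1 at value $94, so the others get W − 94 = $210.
Without Nimbus: best allocation of the remaining 2 bidders over all 3 slots is Ridgeline→Slot 1 ($90), Harbor→Slot 2 ($145), total $235.
VCG payment = (others' best without Nimbus) − (others' welfare with Nimbus) = 235 − 210 = $25.

Nimbus pays $25.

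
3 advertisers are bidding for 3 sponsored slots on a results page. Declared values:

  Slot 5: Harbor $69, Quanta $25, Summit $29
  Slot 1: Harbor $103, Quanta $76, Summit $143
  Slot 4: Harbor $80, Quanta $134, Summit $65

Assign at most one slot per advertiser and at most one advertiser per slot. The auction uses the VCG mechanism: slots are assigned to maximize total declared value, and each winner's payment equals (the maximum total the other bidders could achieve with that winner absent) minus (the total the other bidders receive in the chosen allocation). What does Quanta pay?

Efficient allocation: Harbor→Slot 5 ($69), Quanta→Slot 4 ($134), Summit→Slot 1 ($143); total welfare W = $346.
Quanta receives Slot 4 at value $134, so the others get W − 134 = $212.
Without Quanta: best allocation of the remaining 2 bidders over all 3 slots is Harbor→Slot 4 ($80), Summit→Slot 1 ($143), total $223.
VCG payment = (others' best without Quanta) − (others' welfare with Quanta) = 223 − 212 = $11.

Quanta pays $11.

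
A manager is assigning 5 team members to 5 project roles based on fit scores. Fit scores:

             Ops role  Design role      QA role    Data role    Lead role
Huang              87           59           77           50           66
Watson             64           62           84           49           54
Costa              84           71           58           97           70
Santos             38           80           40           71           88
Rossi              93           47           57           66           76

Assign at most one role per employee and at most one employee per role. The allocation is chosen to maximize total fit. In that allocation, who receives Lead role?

Rossi receives Lead role.

This is a one-to-one assignment (maximum-weight bipartite matching).
Optimal: Huang→Ops role (87 pts), Watson→QA role (84 pts), Costa→Data role (97 pts), Santos→Design role (80 pts), Rossi→Lead role (76 pts) — total 87+84+97+80+76 = 424 pts.
Row-greedy (each employee in turn takes its best remaining role) gives 403 pts, worse by 21.
Rossi's own top role is Ops role (93 pts), but forcing Rossi→Ops role and reassigning the rest optimally gives only 421 pts — worse by 3.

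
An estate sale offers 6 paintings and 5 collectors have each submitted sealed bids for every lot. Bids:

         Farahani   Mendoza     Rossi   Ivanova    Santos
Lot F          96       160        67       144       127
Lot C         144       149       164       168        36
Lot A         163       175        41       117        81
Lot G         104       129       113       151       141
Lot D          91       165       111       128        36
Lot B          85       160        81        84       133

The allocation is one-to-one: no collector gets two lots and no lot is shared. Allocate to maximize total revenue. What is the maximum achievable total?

Max total: $777

This is the linear assignment problem.
Optimal: Farahani→Lot A ($163), Mendoza→Lot D ($165), Rossi→Lot C ($164), Ivanova→Lot F ($144), Santos→Lot G ($141) — total 163+165+164+144+141 = $777.
Row-greedy (each collector in turn takes its best remaining lot) gives $776, worse by 1.
Next-best assignment: Farahani→Lot A, Mendoza→Lot D, Rossi→Lot C, Ivanova→Lot G, Santos→Lot B = $776.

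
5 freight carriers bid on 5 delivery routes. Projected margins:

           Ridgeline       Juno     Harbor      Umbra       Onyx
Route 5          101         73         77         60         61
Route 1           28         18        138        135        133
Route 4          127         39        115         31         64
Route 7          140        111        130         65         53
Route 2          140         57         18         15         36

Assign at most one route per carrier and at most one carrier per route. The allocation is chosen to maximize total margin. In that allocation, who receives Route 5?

Optimal: Ridgeline→Route 2 ($140k), Juno→Route 7 ($111k), Harbor→Route 4 ($115k), Umbra→Route 1 ($135k), Onyx→Route 5 ($61k) — total 140+111+115+135+61 = $562k.
Max-entry greedy (repeatedly take the single best remaining cell) gives $430k, worse by 132.
Next-best assignment: Ridgeline→Route 2, Juno→Route 7, Harbor→Route 4, Umbra→Route 5, Onyx→Route 1 = $559k.
Swapping Onyx↔Juno (Onyx→Route 7 $53k, Juno→Route 5 $73k) loses 46.
Every other assignment is strictly worse.
Onyx's own top route is Route 1 ($133k), but forcing Onyx→Route 1 and reassigning the rest optimally gives only $559k — worse by 3.

Onyx receives Route 5.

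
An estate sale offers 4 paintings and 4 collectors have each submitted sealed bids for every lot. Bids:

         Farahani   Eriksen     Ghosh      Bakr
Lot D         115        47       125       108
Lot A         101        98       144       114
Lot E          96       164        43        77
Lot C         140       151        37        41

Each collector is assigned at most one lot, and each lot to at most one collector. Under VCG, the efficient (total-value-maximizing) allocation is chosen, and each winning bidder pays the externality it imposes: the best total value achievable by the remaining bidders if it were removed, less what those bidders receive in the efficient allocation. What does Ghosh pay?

Efficient allocation: Farahani→Lot C ($140), Eriksen→Lot E ($164), Ghosh→Lot A ($144), Bakr→Lot D ($108); total welfare W = $556.
Ghosh receives Lot A at value $144, so the others get W − 144 = $412.
Without Ghosh: best allocation of the remaining 3 bidders over all 4 lots is Farahani→Lot C ($140), Eriksen→Lot E ($164), Bakr→Lot A ($114), total $418.
VCG payment = (others' best without Ghosh) − (others' welfare with Ghosh) = 418 − 412 = $6.

Ghosh pays $6.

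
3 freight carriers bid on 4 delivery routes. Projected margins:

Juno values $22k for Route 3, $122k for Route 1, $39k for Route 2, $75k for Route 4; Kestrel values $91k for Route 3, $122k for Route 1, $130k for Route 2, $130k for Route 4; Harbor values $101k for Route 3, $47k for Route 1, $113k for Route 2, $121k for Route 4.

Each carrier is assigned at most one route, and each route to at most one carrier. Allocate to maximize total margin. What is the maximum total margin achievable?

Optimal: Juno→Route 1 ($122k), Kestrel→Route 2 ($130k), Harbor→Route 4 ($121k) — total 122+130+121 = $373k.
Column-greedy (each route in turn goes to its best remaining carrier) gives $353k, worse by 20.
Next-best assignment: Juno→Route 1, Kestrel→Route 4, Harbor→Route 2 = $365k.
No other one-to-one assignment exceeds $373k.

Max total: $373k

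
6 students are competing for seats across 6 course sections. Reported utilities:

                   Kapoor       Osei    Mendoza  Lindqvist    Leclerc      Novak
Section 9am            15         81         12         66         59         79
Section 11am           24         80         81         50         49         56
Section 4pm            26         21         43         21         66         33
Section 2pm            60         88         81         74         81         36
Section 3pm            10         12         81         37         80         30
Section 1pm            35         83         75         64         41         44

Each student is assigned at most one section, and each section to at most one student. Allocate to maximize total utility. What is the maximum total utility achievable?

This is the linear assignment problem.
Optimal: Kapoor→Section 2pm (60 points), Osei→Section 11am (80 points), Mendoza→Section 3pm (81 points), Lindqvist→Section 1pm (64 points), Leclerc→Section 4pm (66 points), Novak→Section 9am (79 points) — total 60+80+81+64+66+79 = 430 points.
Max-entry greedy (repeatedly take the single best remaining cell) gives 418 points, worse by 12.
Next-best assignment: Kapoor→Section 4pm, Osei→Section 1pm, Mendoza→Section 11am, Lindqvist→Section 2pm, Leclerc→Section 3pm, Novak→Section 9am = 423 points.

Maximum total: 430 points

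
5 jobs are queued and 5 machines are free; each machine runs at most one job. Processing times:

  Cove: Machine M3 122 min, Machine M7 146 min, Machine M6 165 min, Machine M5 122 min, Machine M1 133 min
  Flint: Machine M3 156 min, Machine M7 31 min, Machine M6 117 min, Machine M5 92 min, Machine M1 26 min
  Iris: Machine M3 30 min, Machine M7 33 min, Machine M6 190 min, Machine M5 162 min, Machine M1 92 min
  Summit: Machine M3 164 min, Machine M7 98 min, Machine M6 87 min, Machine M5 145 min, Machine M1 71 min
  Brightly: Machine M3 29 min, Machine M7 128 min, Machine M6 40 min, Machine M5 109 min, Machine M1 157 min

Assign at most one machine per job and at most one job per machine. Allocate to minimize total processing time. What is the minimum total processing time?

Optimal: Cove→Machine M5 (122 min), Flint→Machine M7 (31 min), Iris→Machine M3 (30 min), Summit→Machine M1 (71 min), Brightly→Machine M6 (40 min) — total 122+31+30+71+40 = 294 min.
Next-best assignment: Cove→Machine M5, Flint→Machine M1, Iris→Machine M7, Summit→Machine M6, Brightly→Machine M3 = 297 min.
Swapping Brightly↔Iris (Brightly→Machine M3 29 min, Iris→Machine M6 190 min) adds 149.
Every other assignment is strictly worse.

Minimum total: 294 min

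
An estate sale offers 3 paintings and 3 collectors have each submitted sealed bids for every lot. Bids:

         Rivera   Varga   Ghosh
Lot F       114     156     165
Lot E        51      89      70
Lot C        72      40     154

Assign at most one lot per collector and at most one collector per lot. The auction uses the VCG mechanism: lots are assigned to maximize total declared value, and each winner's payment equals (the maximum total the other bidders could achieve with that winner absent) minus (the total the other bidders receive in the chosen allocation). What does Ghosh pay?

Efficient allocation: Rivera→Lot E ($51), Varga→Lot F ($156), Ghosh→Lot C ($154); total welfare W = $361.
Ghosh receives Lot C at value $154, so the others get W − 154 = $207.
Without Ghosh: best allocation of the remaining 2 bidders over all 3 lots is Rivera→Lot C ($72), Varga→Lot F ($156), total $228.
VCG payment = (others' best without Ghosh) − (others' welfare with Ghosh) = 228 − 207 = $21.

Ghosh pays $21.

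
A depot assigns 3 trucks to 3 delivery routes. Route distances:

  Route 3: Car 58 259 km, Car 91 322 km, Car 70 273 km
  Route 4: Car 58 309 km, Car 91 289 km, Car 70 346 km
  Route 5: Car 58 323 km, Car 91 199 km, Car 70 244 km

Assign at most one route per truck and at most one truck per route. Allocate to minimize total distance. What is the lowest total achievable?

Treat this as an assignment problem: match each truck to one route.
Optimal: Car 58→Route 4 (309 km), Car 91→Route 5 (199 km), Car 70→Route 3 (273 km) — total 309+199+273 = 781 km.
Min-entry greedy (repeatedly take the single cheapest remaining cell) gives 804 km, worse by 23.
Next-best assignment: Car 58→Route 3, Car 91→Route 4, Car 70→Route 5 = 792 km.

Minimum total: 781 km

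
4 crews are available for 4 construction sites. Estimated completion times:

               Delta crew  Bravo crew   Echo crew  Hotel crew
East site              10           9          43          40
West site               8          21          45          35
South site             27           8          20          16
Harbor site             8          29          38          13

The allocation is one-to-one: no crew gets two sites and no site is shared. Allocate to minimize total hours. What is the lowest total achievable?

Minimum total: 50 hours

Optimal: Delta crew→West site (8 hours), Bravo crew→East site (9 hours), Echo crew→South site (20 hours), Hotel crew→Harbor site (13 hours) — total 8+9+20+13 = 50 hours.
Row-greedy (each crew in turn takes its cheapest remaining site) gives 94 hours, worse by 44.
Next-best assignment: Delta crew→East site, Bravo crew→West site, Echo crew→South site, Hotel crew→Harbor site = 64 hours.
Swapping Bravo crew↔Delta crew (Bravo crew→West site 21 hours, Delta crew→East site 10 hours) adds 14.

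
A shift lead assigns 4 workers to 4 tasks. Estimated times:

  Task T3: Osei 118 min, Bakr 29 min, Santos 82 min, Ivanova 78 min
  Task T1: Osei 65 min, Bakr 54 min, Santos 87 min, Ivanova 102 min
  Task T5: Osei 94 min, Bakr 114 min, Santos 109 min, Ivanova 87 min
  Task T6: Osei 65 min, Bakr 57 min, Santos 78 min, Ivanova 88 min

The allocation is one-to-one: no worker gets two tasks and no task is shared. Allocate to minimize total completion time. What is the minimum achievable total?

Treat this as an assignment problem: match each worker to one task.
Optimal: Osei→Task T1 (65 min), Bakr→Task T3 (29 min), Santos→Task T6 (78 min), Ivanova→Task T5 (87 min) — total 65+29+78+87 = 259 min.
Next-best assignment: Osei→Task T6, Bakr→Task T3, Santos→Task T1, Ivanova→Task T5 = 268 min.

Minimum total: 259 min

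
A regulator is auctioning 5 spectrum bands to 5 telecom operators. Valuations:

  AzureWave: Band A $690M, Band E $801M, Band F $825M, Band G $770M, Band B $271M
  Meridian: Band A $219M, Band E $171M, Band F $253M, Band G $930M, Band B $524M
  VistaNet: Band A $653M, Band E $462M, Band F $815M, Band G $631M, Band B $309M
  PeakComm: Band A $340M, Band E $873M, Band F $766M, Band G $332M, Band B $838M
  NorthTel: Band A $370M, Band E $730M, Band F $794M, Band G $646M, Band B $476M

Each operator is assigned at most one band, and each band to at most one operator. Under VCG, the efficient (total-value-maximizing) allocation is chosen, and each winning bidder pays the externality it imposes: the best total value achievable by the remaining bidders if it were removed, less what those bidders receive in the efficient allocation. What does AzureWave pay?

Efficient allocation: AzureWave→Band E ($801M), Meridian→Band G ($930M), VistaNet→Band A ($653M), PeakComm→Band B ($838M), NorthTel→Band F ($794M); total welfare W = $4016M.
AzureWave receives Band E at value $801M, so the others get W − 801 = $3215M.
Without AzureWave: best allocation of the remaining 4 bidders over all 5 bands is Meridian→Band G ($930M), VistaNet→Band F ($815M), PeakComm→Band B ($838M), NorthTel→Band E ($730M), total $3313M.
VCG payment = (others' best without AzureWave) − (others' welfare with AzureWave) = 3313 − 3215 = $98M.

AzureWave pays $98M.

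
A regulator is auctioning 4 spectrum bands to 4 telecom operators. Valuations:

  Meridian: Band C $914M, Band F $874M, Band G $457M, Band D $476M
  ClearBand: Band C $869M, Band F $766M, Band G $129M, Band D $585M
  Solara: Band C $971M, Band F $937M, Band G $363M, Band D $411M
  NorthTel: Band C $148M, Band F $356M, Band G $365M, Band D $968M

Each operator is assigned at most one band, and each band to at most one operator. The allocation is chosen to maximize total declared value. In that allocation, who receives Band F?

Solara receives Band F.

This is the linear assignment problem.
Optimal: Meridian→Band G ($457M), ClearBand→Band C ($869M), Solara→Band F ($937M), NorthTel→Band D ($968M) — total 457+869+937+968 = $3231M.
Row-greedy (each operator in turn takes its best remaining band) gives $2456M, worse by 775.
Swapping Solara↔NorthTel (Solara→Band D $411M, NorthTel→Band F $356M) loses 1138.
Every other assignment is strictly worse.
Solara's own top band is Band C ($971M), but forcing Solara→Band C and reassigning the rest optimally gives only $3162M — worse by 69.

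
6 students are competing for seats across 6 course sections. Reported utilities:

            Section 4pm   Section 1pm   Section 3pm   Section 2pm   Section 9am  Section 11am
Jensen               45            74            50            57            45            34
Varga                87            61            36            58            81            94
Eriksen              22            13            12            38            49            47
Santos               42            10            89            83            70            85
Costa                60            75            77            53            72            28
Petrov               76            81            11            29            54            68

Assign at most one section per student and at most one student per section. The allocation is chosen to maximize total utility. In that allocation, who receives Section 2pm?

Santos receives Section 2pm.

This is the linear assignment problem.
Optimal: Jensen→Section 1pm (74 points), Varga→Section 11am (94 points), Eriksen→Section 9am (49 points), Santos→Section 2pm (83 points), Costa→Section 3pm (77 points), Petrov→Section 4pm (76 points) — total 74+94+49+83+77+76 = 453 points.
Max-entry greedy (repeatedly take the single best remaining cell) gives 415 points, worse by 38.
Next-best assignment: Jensen→Section 1pm, Varga→Section 11am, Eriksen→Section 2pm, Santos→Section 3pm, Costa→Section 9am, Petrov→Section 4pm = 443 points.
Swapping Jensen↔Petrov (Jensen→Section 4pm 45 points, Petrov→Section 1pm 81 points) loses 24.
Santos's own top section is Section 3pm (89 points), but forcing Santos→Section 3pm and reassigning the rest optimally gives only 443 points — worse by 10.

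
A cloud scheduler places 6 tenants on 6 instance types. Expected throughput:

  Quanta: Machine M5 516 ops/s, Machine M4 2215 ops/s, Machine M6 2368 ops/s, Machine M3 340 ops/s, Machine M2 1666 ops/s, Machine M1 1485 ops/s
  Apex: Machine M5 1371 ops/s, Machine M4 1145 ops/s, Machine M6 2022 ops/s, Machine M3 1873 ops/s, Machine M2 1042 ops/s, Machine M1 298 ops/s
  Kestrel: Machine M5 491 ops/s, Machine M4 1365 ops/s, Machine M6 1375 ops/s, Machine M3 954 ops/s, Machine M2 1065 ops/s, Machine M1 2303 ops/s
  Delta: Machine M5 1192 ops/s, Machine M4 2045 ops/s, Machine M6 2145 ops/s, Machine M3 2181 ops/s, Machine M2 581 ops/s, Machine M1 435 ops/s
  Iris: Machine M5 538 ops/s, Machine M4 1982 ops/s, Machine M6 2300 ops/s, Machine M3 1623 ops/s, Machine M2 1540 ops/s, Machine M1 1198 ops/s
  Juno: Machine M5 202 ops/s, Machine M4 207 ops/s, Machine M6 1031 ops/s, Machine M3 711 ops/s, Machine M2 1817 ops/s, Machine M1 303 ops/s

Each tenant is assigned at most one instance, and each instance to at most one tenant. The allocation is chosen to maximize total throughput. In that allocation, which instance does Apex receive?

Apex receives Machine M5.

Optimal: Quanta→Machine M4 (2215 ops/s), Apex→Machine M5 (1371 ops/s), Kestrel→Machine M1 (2303 ops/s), Delta→Machine M3 (2181 ops/s), Iris→Machine M6 (2300 ops/s), Juno→Machine M2 (1817 ops/s) — total 2215+1371+2303+2181+2300+1817 = 12187 ops/s.
Row-greedy (each tenant in turn takes its best remaining instance) gives 10331 ops/s, worse by 1856.
Every other assignment is strictly worse.
Apex's own top instance is Machine M6 (2022 ops/s), but forcing Apex→Machine M6 and reassigning the rest optimally gives only 11172 ops/s — worse by 1015.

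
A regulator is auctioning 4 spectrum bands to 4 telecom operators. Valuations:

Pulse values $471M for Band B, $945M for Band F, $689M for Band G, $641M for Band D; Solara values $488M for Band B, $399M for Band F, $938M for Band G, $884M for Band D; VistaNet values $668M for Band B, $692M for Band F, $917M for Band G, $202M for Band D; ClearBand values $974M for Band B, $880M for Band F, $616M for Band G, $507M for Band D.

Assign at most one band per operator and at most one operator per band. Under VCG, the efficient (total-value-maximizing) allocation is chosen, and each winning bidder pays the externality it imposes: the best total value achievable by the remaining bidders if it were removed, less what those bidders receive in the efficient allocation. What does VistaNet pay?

Efficient allocation: Pulse→Band F ($945M), Solara→Band D ($884M), VistaNet→Band G ($917M), ClearBand→Band B ($974M); total welfare W = $3720M.
VistaNet receives Band G at value $917M, so the others get W − 917 = $2803M.
Without VistaNet: best allocation of the remaining 3 bidders over all 4 bands is Pulse→Band F ($945M), Solara→Band G ($938M), ClearBand→Band B ($974M), total $2857M.
VCG payment = (others' best without VistaNet) − (others' welfare with VistaNet) = 2857 − 2803 = $54M.

VistaNet pays $54M.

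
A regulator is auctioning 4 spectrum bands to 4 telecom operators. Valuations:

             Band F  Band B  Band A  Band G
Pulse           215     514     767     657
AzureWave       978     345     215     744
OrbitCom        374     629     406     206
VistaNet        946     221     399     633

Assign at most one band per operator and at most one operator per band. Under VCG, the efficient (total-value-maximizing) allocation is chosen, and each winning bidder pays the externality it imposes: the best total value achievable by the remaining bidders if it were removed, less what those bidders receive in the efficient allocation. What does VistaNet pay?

Efficient allocation: Pulse→Band A ($767M), AzureWave→Band G ($744M), OrbitCom→Band B ($629M), VistaNet→Band F ($946M); total welfare W = $3086M.
VistaNet receives Band F at value $946M, so the others get W − 946 = $2140M.
Without VistaNet: best allocation of the remaining 3 bidders over all 4 bands is Pulse→Band A ($767M), AzureWave→Band F ($978M), OrbitCom→Band B ($629M), total $2374M.
VCG payment = (others' best without VistaNet) − (others' welfare with VistaNet) = 2374 − 2140 = $234M.

VistaNet pays $234M.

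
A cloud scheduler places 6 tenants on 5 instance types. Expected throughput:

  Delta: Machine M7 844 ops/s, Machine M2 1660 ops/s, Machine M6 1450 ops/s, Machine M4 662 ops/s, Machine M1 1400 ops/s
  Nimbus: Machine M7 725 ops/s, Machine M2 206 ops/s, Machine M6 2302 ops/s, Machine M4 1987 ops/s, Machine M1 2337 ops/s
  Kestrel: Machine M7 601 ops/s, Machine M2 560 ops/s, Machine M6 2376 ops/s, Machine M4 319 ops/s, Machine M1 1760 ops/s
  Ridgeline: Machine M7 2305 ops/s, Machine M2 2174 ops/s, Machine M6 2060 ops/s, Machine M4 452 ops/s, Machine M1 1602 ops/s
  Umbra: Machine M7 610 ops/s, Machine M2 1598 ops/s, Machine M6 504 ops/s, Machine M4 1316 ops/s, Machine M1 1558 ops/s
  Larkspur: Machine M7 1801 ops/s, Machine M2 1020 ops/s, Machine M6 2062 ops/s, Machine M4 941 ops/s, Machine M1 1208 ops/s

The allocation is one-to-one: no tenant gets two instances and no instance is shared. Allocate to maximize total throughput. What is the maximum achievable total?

Max total: 10004 ops/s

Optimal: Larkspur→Machine M7 (1801 ops/s), Ridgeline→Machine M2 (2174 ops/s), Kestrel→Machine M6 (2376 ops/s), Umbra→Machine M4 (1316 ops/s), Nimbus→Machine M1 (2337 ops/s) — total 1801+2174+2376+1316+2337 = 10004 ops/s.
Row-greedy (each tenant in turn takes its best remaining instance) gives 9994 ops/s, worse by 10.
Next-best assignment: Ridgeline→Machine M7, Delta→Machine M2, Kestrel→Machine M6, Umbra→Machine M4, Nimbus→Machine M1 = 9994 ops/s.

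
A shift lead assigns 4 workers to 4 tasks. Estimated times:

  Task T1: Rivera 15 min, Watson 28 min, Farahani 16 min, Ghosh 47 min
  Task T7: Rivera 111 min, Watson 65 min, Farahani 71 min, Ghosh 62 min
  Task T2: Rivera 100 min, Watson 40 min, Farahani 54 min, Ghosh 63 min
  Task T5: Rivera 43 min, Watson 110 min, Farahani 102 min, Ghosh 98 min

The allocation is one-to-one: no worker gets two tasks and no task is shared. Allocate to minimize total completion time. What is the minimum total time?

Optimal: Rivera→Task T5 (43 min), Watson→Task T2 (40 min), Farahani→Task T1 (16 min), Ghosh→Task T7 (62 min) — total 43+40+16+62 = 161 min.
Min-entry greedy (repeatedly take the single cheapest remaining cell) gives 219 min, worse by 58.
Next-best assignment: Rivera→Task T5, Watson→Task T1, Farahani→Task T2, Ghosh→Task T7 = 187 min.
Swapping Watson↔Rivera (Watson→Task T5 110 min, Rivera→Task T2 100 min) adds 127.

Minimum total: 161 min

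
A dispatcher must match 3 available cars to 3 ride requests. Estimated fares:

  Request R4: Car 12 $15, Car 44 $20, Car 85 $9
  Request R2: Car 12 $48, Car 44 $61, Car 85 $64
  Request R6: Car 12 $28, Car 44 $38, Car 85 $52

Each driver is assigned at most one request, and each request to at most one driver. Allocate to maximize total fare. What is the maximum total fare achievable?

Maximum total: $128

Optimal: Car 12→Request R4 ($15), Car 44→Request R2 ($61), Car 85→Request R6 ($52) — total 15+61+52 = $128.
Column-greedy (each request in turn goes to its best remaining driver) gives $112, worse by 16.
Swapping Car 44↔Car 12 (Car 44→Request R4 $20, Car 12→Request R2 $48) loses 8.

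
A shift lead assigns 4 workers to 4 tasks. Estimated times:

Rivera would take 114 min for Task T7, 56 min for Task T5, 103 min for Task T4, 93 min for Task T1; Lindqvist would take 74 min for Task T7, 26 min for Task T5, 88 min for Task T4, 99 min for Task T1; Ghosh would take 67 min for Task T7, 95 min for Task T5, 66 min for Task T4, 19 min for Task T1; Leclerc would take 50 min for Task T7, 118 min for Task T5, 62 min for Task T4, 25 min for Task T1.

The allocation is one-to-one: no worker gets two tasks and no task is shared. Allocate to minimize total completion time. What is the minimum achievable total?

Minimum total: 198 min

Optimal: Rivera→Task T4 (103 min), Lindqvist→Task T5 (26 min), Ghosh→Task T1 (19 min), Leclerc→Task T7 (50 min) — total 103+26+19+50 = 198 min.
Column-greedy (each task in turn goes to its cheapest remaining worker) gives 235 min, worse by 37.
Next-best assignment: Rivera→Task T5, Lindqvist→Task T7, Ghosh→Task T1, Leclerc→Task T4 = 211 min.
Swapping Lindqvist↔Ghosh (Lindqvist→Task T1 99 min, Ghosh→Task T5 95 min) adds 149.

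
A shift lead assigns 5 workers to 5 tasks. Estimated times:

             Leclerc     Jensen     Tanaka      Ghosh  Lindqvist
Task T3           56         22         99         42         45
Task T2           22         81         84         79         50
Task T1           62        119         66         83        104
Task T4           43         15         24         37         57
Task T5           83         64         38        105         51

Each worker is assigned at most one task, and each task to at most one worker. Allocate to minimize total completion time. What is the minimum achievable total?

Minimum total: 196 min

Optimal: Leclerc→Task T2 (22 min), Jensen→Task T4 (15 min), Tanaka→Task T1 (66 min), Ghosh→Task T3 (42 min), Lindqvist→Task T5 (51 min) — total 22+15+66+42+51 = 196 min.
Min-entry greedy (repeatedly take the single cheapest remaining cell) gives 221 min, worse by 25.
No other one-to-one assignment undercuts 196 min.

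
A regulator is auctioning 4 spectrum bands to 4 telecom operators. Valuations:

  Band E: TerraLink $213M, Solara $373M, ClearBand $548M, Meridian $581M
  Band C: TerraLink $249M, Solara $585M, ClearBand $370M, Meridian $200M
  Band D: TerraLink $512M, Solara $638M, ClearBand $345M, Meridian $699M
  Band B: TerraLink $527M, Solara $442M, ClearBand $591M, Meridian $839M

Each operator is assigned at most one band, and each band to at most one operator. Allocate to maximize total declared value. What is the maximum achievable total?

Optimal: TerraLink→Band D ($512M), Solara→Band C ($585M), ClearBand→Band E ($548M), Meridian→Band B ($839M) — total 512+585+548+839 = $2484M.
Row-greedy (each operator in turn takes its best remaining band) gives $1913M, worse by 571.
Swapping Solara↔ClearBand (Solara→Band E $373M, ClearBand→Band C $370M) loses 390.
Checked against all permutations: $2484M is optimal.

Max total: $2484M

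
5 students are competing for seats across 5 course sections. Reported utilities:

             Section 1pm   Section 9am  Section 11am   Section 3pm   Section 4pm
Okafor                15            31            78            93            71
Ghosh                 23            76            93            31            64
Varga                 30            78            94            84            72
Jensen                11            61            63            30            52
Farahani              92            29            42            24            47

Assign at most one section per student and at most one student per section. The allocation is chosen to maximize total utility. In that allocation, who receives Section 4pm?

Treat this as an assignment problem: match each student to one section.
Optimal: Okafor→Section 3pm (93 points), Ghosh→Section 11am (93 points), Varga→Section 4pm (72 points), Jensen→Section 9am (61 points), Farahani→Section 1pm (92 points) — total 93+93+72+61+92 = 411 points.
Row-greedy (each student in turn takes its best remaining section) gives 408 points, worse by 3.
Every other assignment is strictly worse.
Varga's own top section is Section 11am (94 points), but forcing Varga→Section 11am and reassigning the rest optimally gives only 407 points — worse by 4.

Varga receives Section 4pm.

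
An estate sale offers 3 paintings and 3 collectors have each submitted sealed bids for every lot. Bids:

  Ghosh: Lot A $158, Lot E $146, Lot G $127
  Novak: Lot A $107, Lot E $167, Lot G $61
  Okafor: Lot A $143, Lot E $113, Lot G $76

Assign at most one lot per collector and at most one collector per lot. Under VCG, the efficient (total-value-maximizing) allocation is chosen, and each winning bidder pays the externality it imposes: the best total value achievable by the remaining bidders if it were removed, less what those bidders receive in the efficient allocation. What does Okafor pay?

Efficient allocation: Ghosh→Lot G ($127), Novak→Lot E ($167), Okafor→Lot A ($143); total welfare W = $437.
Okafor receives Lot A at value $143, so the others get W − 143 = $294.
Without Okafor: best allocation of the remaining 2 bidders over all 3 lots is Ghosh→Lot A ($158), Novak→Lot E ($167), total $325.
VCG payment = (others' best without Okafor) − (others' welfare with Okafor) = 325 − 294 = $31.

Okafor pays $31.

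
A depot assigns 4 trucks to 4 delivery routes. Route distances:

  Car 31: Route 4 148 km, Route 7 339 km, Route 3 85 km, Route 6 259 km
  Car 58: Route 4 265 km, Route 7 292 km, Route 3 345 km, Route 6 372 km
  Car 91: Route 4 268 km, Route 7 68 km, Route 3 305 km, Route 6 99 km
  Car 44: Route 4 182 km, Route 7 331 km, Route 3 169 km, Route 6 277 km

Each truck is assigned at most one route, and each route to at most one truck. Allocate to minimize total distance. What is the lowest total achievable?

Min total: 658 km

Optimal: Car 31→Route 3 (85 km), Car 58→Route 7 (292 km), Car 91→Route 6 (99 km), Car 44→Route 4 (182 km) — total 85+292+99+182 = 658 km.
Row-greedy (each truck in turn takes its cheapest remaining route) gives 695 km, worse by 37.
Every other assignment is strictly worse.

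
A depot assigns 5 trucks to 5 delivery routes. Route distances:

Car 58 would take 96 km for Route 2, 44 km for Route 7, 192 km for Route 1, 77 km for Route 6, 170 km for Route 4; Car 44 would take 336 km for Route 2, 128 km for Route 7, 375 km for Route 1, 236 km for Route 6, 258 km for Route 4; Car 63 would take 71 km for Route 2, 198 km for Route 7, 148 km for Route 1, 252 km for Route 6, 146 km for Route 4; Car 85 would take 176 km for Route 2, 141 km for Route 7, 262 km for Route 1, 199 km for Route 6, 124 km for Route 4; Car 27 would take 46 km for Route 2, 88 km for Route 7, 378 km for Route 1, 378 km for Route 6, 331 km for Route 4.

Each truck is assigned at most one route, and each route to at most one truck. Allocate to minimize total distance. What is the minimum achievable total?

Minimum total: 523 km

Optimal: Car 58→Route 6 (77 km), Car 44→Route 7 (128 km), Car 63→Route 1 (148 km), Car 85→Route 4 (124 km), Car 27→Route 2 (46 km) — total 77+128+148+124+46 = 523 km.
Next-best assignment: Car 58→Route 7, Car 44→Route 6, Car 63→Route 1, Car 85→Route 4, Car 27→Route 2 = 598 km.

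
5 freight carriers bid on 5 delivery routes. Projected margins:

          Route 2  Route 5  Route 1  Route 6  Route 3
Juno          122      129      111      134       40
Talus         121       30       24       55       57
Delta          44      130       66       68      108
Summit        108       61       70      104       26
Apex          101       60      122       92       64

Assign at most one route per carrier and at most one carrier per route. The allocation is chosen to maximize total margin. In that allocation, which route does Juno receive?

Treat this as an assignment problem: match each carrier to one route.
Optimal: Juno→Route 5 ($129k), Talus→Route 2 ($121k), Delta→Route 3 ($108k), Summit→Route 6 ($104k), Apex→Route 1 ($122k) — total 129+121+108+104+122 = $584k.
Column-greedy (each route in turn goes to its best remaining carrier) gives $535k, worse by 49.
Next-best assignment: Juno→Route 6, Talus→Route 3, Delta→Route 5, Summit→Route 2, Apex→Route 1 = $551k.
Checked against all permutations: $584k is optimal.
Juno's own top route is Route 6 ($134k), but forcing Juno→Route 6 and reassigning the rest optimally gives only $551k — worse by 33.

Juno receives Route 5.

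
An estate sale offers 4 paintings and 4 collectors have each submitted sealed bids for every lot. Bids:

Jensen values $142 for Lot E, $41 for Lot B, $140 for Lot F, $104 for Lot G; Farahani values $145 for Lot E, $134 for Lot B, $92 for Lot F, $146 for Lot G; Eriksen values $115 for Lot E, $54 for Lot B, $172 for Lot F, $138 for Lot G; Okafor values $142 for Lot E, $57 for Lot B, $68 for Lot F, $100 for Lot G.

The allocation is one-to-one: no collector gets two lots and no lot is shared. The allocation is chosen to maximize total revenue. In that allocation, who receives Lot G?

Eriksen receives Lot G.

Optimal: Jensen→Lot F ($140), Farahani→Lot B ($134), Eriksen→Lot G ($138), Okafor→Lot E ($142) — total 140+134+138+142 = $554.
Max-entry greedy (repeatedly take the single best remaining cell) gives $517, worse by 37.
Next-best assignment: Jensen→Lot G, Farahani→Lot B, Eriksen→Lot F, Okafor→Lot E = $552.
Eriksen's own top lot is Lot F ($172), but forcing Eriksen→Lot F and reassigning the rest optimally gives only $552 — worse by 2.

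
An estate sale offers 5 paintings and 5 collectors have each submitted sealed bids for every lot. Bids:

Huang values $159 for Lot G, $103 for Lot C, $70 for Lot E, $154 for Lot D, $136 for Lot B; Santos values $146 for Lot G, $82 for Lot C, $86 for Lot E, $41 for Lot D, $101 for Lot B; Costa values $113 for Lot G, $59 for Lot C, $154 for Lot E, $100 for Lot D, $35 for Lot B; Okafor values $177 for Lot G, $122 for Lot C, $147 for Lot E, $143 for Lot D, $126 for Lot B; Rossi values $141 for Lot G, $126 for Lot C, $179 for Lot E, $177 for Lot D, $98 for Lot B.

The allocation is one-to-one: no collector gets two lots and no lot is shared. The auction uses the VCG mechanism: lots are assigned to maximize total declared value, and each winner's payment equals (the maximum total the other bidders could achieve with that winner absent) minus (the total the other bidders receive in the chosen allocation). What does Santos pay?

Santos pays $55.

Efficient allocation: Huang→Lot B ($136), Santos→Lot G ($146), Costa→Lot E ($154), Okafor→Lot C ($122), Rossi→Lot D ($177); total welfare W = $735.
Santos receives Lot G at value $146, so the others get W − 146 = $589.
Without Santos: best allocation of the remaining 4 bidders over all 5 lots is Huang→Lot B ($136), Costa→Lot E ($154), Okafor→Lot G ($177), Rossi→Lot D ($177), total $644.
VCG payment = (others' best without Santos) − (others' welfare with Santos) = 644 − 589 = $55.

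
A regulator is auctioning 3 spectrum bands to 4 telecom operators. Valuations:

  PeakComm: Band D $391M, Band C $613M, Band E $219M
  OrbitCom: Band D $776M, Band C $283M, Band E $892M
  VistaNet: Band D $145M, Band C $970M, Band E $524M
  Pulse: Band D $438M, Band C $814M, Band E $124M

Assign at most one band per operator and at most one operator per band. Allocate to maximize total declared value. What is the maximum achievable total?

Optimal: Pulse→Band D ($438M), VistaNet→Band C ($970M), OrbitCom→Band E ($892M) — total 438+970+892 = $2300M.
Row-greedy (each operator in turn takes its best remaining band) gives $1650M, worse by 650.

Maximum total: $2300M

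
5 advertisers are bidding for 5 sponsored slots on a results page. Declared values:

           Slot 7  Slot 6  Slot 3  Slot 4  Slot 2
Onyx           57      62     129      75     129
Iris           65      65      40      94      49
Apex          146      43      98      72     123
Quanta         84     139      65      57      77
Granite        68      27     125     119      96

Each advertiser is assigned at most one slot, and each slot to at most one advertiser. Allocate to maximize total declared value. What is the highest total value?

This is the linear assignment problem.
Optimal: Onyx→Slot 2 ($129), Iris→Slot 4 ($94), Apex→Slot 7 ($146), Quanta→Slot 6 ($139), Granite→Slot 3 ($125) — total 129+94+146+139+125 = $633.
Next-best assignment: Onyx→Slot 3, Iris→Slot 4, Apex→Slot 7, Quanta→Slot 6, Granite→Slot 2 = $604.
Swapping Quanta↔Granite (Quanta→Slot 3 $65, Granite→Slot 6 $27) loses 172.
Checked against all permutations: $633 is optimal.

Maximum total: $633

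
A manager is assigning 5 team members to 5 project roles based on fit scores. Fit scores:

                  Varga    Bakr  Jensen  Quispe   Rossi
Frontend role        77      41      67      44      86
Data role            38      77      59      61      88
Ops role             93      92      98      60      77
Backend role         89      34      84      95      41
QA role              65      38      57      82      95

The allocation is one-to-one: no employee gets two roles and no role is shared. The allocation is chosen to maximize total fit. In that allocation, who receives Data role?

Treat this as an assignment problem: match each employee to one role.
Optimal: Varga→Frontend role (77 pts), Bakr→Data role (77 pts), Jensen→Ops role (98 pts), Quispe→Backend role (95 pts), Rossi→QA role (95 pts) — total 77+77+98+95+95 = 442 pts.
Column-greedy (each role in turn goes to its best remaining employee) gives 421 pts, worse by 21.
Next-best assignment: Varga→Backend role, Bakr→Data role, Jensen→Ops role, Quispe→QA role, Rossi→Frontend role = 432 pts.
Bakr's own top role is Ops role (92 pts), but forcing Bakr→Ops role and reassigning the rest optimally gives only 423 pts — worse by 19.

Bakr receives Data role.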